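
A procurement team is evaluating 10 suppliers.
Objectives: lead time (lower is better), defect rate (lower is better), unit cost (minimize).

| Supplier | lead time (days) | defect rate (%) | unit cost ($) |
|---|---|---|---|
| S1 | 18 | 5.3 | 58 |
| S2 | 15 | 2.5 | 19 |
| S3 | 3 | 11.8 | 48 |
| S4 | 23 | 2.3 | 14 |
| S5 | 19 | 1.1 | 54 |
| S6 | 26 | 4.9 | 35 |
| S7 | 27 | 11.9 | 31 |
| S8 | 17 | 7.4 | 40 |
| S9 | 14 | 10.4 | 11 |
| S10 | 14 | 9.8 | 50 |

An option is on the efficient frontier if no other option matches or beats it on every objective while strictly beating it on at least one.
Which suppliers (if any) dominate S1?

S2: lead time 15≤18, defect rate 2.5≤5.3, unit cost 19≤58 — dominates S1.
Others (S3, S4, S5, S6, S7, S8, S9, S10) are each worse than S1 on at least one objective.

S2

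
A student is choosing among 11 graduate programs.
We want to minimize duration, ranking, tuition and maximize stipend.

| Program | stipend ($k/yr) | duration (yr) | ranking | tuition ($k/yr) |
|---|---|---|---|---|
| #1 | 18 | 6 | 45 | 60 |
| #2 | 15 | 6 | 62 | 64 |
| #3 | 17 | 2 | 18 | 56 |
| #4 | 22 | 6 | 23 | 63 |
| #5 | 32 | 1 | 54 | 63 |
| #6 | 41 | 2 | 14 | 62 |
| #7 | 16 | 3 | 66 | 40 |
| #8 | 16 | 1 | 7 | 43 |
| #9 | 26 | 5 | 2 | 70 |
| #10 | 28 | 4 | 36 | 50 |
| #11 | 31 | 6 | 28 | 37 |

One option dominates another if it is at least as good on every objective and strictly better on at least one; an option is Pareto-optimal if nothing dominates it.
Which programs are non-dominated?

#3, #5, #6, #7, #8, #9, #10, #11

#1: dominated by #10 (stipend 28≥18, duration 4≤6, ranking 36≤45, tuition 50≤60).
#2: dominated by #1 (stipend 18≥15, duration 6≤6, ranking 45≤62, tuition 60≤64).
#3: not dominated.
#4: dominated by #6 (stipend 41≥22, duration 2≤6, ranking 14≤23, tuition 62≤63).
#5: not dominated.
#6: not dominated (best stipend).
#7: not dominated.
#8: not dominated.
#9: not dominated (best ranking).
#10: not dominated.
#11: not dominated (best tuition).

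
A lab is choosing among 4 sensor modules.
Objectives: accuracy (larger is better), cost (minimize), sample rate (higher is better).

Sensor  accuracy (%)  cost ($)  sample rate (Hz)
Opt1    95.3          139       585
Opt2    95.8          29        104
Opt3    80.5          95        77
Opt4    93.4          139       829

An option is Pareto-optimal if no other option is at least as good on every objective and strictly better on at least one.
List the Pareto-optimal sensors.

Opt1: not dominated.
Opt2: not dominated (best accuracy).
Opt3: dominated by Opt2 (accuracy 95.8≥80.5, cost 29≤95, sample rate 104≥77).
Opt4: not dominated (best sample rate).

Opt1, Opt2, Opt4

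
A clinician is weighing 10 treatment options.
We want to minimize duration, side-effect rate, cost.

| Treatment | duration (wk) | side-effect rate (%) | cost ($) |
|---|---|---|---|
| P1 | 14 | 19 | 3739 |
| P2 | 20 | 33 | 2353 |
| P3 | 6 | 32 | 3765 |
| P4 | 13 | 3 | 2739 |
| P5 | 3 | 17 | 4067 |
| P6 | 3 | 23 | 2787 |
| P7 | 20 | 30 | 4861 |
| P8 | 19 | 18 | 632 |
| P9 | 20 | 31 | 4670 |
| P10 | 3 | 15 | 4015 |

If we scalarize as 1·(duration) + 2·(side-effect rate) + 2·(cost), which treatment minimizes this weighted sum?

P8

P1: 1·14 + 2·19 + 2·3739 = 7530
P2: 1·20 + 2·33 + 2·2353 = 4792
P3: 1·6 + 2·32 + 2·3765 = 7600
P4: 1·13 + 2·3 + 2·2739 = 5497
P5: 1·3 + 2·17 + 2·4067 = 8171
P6: 1·3 + 2·23 + 2·2787 = 5623
P7: 1·20 + 2·30 + 2·4861 = 9802
P8: 1·19 + 2·18 + 2·632 = 1319
P9: 1·20 + 2·31 + 2·4670 = 9422
P10: 1·3 + 2·15 + 2·4015 = 8063
Lowest: P8 at 1319.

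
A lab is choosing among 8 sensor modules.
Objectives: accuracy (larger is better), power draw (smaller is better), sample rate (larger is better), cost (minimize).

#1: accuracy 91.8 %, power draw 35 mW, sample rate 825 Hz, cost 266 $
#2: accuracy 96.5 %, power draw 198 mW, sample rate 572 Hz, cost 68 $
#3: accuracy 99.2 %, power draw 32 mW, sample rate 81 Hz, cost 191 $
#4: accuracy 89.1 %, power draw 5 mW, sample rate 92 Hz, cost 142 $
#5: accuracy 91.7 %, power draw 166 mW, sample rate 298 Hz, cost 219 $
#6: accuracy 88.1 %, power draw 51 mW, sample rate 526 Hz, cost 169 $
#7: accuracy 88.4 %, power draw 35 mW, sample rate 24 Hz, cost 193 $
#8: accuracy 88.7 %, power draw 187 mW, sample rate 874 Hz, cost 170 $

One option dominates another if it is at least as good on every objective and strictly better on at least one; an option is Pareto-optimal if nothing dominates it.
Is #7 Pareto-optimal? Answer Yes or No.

No

#3 vs #7: accuracy 99.2≥88.4, power draw 32≤35, sample rate 81≥24, cost 191≤193 — #3 is at least as good on every objective and strictly better on at least one, so #3 dominates #7.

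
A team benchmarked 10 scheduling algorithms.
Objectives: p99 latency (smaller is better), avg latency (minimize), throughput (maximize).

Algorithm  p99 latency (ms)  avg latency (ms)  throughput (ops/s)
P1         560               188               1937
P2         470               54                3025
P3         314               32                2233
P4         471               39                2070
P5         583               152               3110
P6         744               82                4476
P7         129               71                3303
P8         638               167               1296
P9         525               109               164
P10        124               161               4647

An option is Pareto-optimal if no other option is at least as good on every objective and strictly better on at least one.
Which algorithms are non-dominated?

P2, P3, P6, P7, P10

P1: dominated by P2 (p99 latency 470≤560, avg latency 54≤188, throughput 3025≥1937).
P2: not dominated.
P3: not dominated (best avg latency).
P4: dominated by P3 (p99 latency 314≤471, avg latency 32≤39, throughput 2233≥2070).
P5: dominated by P7 (p99 latency 129≤583, avg latency 71≤152, throughput 3303≥3110).
P6: not dominated.
P7: not dominated.
P8: dominated by P2 (p99 latency 470≤638, avg latency 54≤167, throughput 3025≥1296).
P9: dominated by P2 (p99 latency 470≤525, avg latency 54≤109, throughput 3025≥164).
P10: not dominated (best p99 latency).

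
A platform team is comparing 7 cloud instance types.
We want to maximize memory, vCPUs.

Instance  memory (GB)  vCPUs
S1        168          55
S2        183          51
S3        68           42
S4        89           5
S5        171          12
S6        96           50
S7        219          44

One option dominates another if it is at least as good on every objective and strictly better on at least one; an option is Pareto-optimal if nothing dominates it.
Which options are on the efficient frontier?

S1, S2, S7

S1: not dominated (best vCPUs).
S2: not dominated.
S3: dominated by S1 (memory 168≥68, vCPUs 55≥42).
S4: dominated by S1 (memory 168≥89, vCPUs 55≥5).
S5: dominated by S2 (memory 183≥171, vCPUs 51≥12).
S6: dominated by S1 (memory 168≥96, vCPUs 55≥50).
S7: not dominated (best memory).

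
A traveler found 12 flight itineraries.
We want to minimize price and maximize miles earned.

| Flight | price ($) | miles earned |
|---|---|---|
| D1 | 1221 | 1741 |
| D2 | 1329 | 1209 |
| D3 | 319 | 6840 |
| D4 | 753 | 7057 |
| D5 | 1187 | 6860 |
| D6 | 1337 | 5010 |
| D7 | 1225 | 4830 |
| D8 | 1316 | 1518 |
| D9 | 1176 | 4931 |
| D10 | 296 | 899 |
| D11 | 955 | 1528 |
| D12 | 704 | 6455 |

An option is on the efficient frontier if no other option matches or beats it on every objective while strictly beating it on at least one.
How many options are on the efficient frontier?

D1: dominated by D3 (price 319≤1221, miles earned 6840≥1741).
D2: dominated by D1 (price 1221≤1329, miles earned 1741≥1209).
D3: not dominated.
D4: not dominated (best miles earned).
D5: dominated by D4 (price 753≤1187, miles earned 7057≥6860).
D6: dominated by D3 (price 319≤1337, miles earned 6840≥5010).
D7: dominated by D3 (price 319≤1225, miles earned 6840≥4830).
D8: dominated by D1 (price 1221≤1316, miles earned 1741≥1518).
D9: dominated by D3 (price 319≤1176, miles earned 6840≥4931).
D10: not dominated (best price).
D11: dominated by D3 (price 319≤955, miles earned 6840≥1528).
D12: dominated by D3 (price 319≤704, miles earned 6840≥6455).
Pareto-optimal: D3, D4, D10 → 3.

3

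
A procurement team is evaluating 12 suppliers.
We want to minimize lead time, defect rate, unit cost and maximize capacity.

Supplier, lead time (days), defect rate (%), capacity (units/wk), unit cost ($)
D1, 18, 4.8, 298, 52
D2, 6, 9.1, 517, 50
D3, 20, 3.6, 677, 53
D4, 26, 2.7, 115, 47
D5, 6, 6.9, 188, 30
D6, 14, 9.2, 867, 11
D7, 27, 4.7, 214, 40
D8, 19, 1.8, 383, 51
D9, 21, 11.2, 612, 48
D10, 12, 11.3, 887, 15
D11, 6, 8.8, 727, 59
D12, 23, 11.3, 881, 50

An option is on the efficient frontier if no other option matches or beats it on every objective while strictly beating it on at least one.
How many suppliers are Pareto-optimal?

10

D1: not dominated.
D2: not dominated.
D3: not dominated.
D4: not dominated.
D5: not dominated.
D6: not dominated (best unit cost).
D7: not dominated.
D8: not dominated (best defect rate).
D9: dominated by D6 (lead time 14≤21, defect rate 9.2≤11.2, capacity 867≥612, unit cost 11≤48).
D10: not dominated (best capacity).
D11: not dominated.
D12: dominated by D10 (lead time 12≤23, defect rate 11.3≤11.3, capacity 887≥881, unit cost 15≤50).
Pareto-optimal: D1, D2, D3, D4, D5, D6, D7, D8, D10, D11 → 10.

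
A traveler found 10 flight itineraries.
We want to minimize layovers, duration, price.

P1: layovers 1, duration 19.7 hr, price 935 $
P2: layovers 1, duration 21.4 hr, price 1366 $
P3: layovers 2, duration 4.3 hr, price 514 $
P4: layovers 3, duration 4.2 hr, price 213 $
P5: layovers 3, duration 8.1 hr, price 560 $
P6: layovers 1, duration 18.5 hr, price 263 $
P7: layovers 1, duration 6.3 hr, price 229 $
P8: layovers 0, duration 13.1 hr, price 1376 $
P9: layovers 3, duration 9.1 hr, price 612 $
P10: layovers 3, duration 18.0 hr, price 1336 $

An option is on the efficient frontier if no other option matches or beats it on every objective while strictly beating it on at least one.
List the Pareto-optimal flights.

P3, P4, P7, P8

P1: dominated by P6 (layovers 1≤1, duration 18.5≤19.7, price 263≤935).
P2: dominated by P1 (layovers 1≤1, duration 19.7≤21.4, price 935≤1366).
P3: not dominated.
P4: not dominated (best duration).
P5: dominated by P3 (layovers 2≤3, duration 4.3≤8.1, price 514≤560).
P6: dominated by P7 (layovers 1≤1, duration 6.3≤18.5, price 229≤263).
P7: not dominated.
P8: not dominated (best layovers).
P9: dominated by P3 (layovers 2≤3, duration 4.3≤9.1, price 514≤612).
P10: dominated by P3 (layovers 2≤3, duration 4.3≤18.0, price 514≤1336).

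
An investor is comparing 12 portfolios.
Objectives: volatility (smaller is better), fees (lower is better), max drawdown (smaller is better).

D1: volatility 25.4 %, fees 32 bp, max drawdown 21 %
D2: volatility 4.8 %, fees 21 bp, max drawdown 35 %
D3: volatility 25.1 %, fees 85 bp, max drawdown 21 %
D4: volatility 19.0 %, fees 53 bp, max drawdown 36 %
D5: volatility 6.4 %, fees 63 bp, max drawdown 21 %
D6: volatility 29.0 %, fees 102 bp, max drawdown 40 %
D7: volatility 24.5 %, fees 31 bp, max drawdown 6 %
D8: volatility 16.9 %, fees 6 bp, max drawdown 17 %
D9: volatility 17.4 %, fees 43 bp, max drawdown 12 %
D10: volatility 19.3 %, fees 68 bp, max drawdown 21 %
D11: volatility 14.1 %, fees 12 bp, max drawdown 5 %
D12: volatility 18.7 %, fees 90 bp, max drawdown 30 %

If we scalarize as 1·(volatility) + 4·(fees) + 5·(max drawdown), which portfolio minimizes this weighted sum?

D11

D1: 1·25.4 + 4·32 + 5·21 = 258.4
D2: 1·4.8 + 4·21 + 5·35 = 263.8
D3: 1·25.1 + 4·85 + 5·21 = 470.1
D4: 1·19.0 + 4·53 + 5·36 = 411.0
D5: 1·6.4 + 4·63 + 5·21 = 363.4
D6: 1·29.0 + 4·102 + 5·40 = 637.0
D7: 1·24.5 + 4·31 + 5·6 = 178.5
D8: 1·16.9 + 4·6 + 5·17 = 125.9
D9: 1·17.4 + 4·43 + 5·12 = 249.4
D10: 1·19.3 + 4·68 + 5·21 = 396.3
D11: 1·14.1 + 4·12 + 5·5 = 87.1
D12: 1·18.7 + 4·90 + 5·30 = 528.7
Lowest: D11 at 87.1.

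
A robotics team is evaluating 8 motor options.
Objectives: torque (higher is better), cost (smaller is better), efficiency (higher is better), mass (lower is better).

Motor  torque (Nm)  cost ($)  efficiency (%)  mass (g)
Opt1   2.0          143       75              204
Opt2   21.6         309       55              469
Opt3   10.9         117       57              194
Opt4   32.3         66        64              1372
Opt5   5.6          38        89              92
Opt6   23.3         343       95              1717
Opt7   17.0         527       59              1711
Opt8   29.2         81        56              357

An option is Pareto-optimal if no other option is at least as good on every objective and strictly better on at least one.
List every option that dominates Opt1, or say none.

Opt5

Opt5: torque 5.6≥2.0, cost 38≤143, efficiency 89≥75, mass 92≤204 — dominates Opt1.
Others (Opt2, Opt3, Opt4, Opt6, Opt7, Opt8) are each worse than Opt1 on at least one objective.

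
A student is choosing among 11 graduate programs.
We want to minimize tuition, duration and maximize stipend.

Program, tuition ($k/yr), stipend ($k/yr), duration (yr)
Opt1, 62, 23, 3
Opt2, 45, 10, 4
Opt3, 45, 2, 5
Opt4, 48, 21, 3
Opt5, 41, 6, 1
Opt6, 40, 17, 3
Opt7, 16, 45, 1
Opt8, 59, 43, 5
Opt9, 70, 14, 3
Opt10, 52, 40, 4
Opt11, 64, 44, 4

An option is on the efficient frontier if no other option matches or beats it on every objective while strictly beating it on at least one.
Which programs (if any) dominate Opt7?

none

Opt1: worse on tuition (62 vs 16).
Opt2: worse on tuition (45 vs 16).
Opt3: worse on tuition (45 vs 16).
Opt4: worse on tuition (48 vs 16).
Opt5: worse on tuition (41 vs 16).
Opt6: worse on tuition (40 vs 16).
Opt8: worse on tuition (59 vs 16).
Opt9: worse on tuition (70 vs 16).
Opt10: worse on tuition (52 vs 16).
Opt11: worse on tuition (64 vs 16).
No option dominates Opt7.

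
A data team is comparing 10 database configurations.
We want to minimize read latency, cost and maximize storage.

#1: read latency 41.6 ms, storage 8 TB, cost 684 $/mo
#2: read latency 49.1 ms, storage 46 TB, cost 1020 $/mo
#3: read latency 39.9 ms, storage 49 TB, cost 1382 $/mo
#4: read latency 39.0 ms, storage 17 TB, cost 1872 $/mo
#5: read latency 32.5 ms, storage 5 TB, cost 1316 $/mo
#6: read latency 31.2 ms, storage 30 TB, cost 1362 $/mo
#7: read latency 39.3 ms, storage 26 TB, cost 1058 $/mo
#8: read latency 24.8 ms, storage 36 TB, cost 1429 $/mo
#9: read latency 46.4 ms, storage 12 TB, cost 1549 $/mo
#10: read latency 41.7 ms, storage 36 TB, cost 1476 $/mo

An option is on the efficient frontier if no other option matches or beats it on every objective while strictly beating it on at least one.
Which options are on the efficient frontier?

#1: not dominated (best cost).
#2: not dominated.
#3: not dominated (best storage).
#4: dominated by #6 (read latency 31.2≤39.0, storage 30≥17, cost 1362≤1872).
#5: not dominated.
#6: not dominated.
#7: not dominated.
#8: not dominated (best read latency).
#9: dominated by #3 (read latency 39.9≤46.4, storage 49≥12, cost 1382≤1549).
#10: dominated by #3 (read latency 39.9≤41.7, storage 49≥36, cost 1382≤1476).

#1, #2, #3, #5, #6, #7, #8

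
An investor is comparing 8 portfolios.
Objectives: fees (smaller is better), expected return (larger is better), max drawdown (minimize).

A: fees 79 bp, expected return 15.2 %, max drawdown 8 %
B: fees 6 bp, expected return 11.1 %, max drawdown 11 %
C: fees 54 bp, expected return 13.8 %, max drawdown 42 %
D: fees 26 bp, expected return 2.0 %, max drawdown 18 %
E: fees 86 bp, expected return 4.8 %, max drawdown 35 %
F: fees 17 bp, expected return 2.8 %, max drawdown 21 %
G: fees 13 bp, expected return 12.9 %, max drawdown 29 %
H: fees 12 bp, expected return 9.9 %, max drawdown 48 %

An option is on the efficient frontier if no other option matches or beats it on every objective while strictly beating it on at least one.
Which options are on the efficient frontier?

A, B, C, G

A: not dominated (best expected return).
B: not dominated (best fees).
C: not dominated.
D: dominated by B (fees 6≤26, expected return 11.1≥2.0, max drawdown 11≤18).
E: dominated by A (fees 79≤86, expected return 15.2≥4.8, max drawdown 8≤35).
F: dominated by B (fees 6≤17, expected return 11.1≥2.8, max drawdown 11≤21).
G: not dominated.
H: dominated by B (fees 6≤12, expected return 11.1≥9.9, max drawdown 11≤48).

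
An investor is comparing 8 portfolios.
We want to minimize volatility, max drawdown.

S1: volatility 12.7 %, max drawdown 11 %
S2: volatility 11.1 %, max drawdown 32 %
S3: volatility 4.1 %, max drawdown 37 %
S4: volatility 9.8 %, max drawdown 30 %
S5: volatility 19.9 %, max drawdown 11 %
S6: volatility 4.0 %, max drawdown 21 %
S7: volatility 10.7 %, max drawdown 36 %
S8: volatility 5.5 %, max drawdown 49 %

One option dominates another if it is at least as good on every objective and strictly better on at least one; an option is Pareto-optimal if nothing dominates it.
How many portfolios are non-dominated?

2

S1: not dominated.
S2: dominated by S4 (volatility 9.8≤11.1, max drawdown 30≤32).
S3: dominated by S6 (volatility 4.0≤4.1, max drawdown 21≤37).
S4: dominated by S6 (volatility 4.0≤9.8, max drawdown 21≤30).
S5: dominated by S1 (volatility 12.7≤19.9, max drawdown 11≤11).
S6: not dominated (best volatility).
S7: dominated by S4 (volatility 9.8≤10.7, max drawdown 30≤36).
S8: dominated by S3 (volatility 4.1≤5.5, max drawdown 37≤49).
Pareto-optimal: S1, S6 → 2.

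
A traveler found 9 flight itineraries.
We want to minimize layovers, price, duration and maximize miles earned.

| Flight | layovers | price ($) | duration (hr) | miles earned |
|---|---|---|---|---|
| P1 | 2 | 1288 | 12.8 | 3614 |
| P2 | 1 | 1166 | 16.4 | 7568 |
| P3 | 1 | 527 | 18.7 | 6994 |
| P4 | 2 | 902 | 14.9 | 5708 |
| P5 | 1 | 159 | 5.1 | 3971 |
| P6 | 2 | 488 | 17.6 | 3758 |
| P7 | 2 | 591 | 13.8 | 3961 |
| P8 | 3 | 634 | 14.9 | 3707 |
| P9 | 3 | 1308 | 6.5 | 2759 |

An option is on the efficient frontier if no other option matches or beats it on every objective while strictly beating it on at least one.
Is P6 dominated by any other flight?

P5 vs P6: layovers 1≤2, price 159≤488, duration 5.1≤17.6, miles earned 3971≥3758 — P5 is at least as good on every objective and strictly better on at least one, so P5 dominates P6.

Yes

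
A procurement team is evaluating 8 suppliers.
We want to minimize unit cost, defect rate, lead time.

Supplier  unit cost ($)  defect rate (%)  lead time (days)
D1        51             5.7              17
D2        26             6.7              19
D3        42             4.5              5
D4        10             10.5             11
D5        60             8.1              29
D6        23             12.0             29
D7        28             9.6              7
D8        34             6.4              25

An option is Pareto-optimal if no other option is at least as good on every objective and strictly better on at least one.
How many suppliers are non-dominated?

5

D1: dominated by D3 (unit cost 42≤51, defect rate 4.5≤5.7, lead time 5≤17).
D2: not dominated.
D3: not dominated (best defect rate).
D4: not dominated (best unit cost).
D5: dominated by D1 (unit cost 51≤60, defect rate 5.7≤8.1, lead time 17≤29).
D6: dominated by D4 (unit cost 10≤23, defect rate 10.5≤12.0, lead time 11≤29).
D7: not dominated.
D8: not dominated.
Pareto-optimal: D2, D3, D4, D7, D8 → 5.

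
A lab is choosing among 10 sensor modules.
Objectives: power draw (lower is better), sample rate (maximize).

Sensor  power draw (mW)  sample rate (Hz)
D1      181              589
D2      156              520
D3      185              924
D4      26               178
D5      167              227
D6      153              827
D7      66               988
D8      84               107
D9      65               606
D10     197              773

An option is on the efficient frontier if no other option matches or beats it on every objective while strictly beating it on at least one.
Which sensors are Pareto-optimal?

D4, D7, D9

D1: dominated by D6 (power draw 153≤181, sample rate 827≥589).
D2: dominated by D6 (power draw 153≤156, sample rate 827≥520).
D3: dominated by D7 (power draw 66≤185, sample rate 988≥924).
D4: not dominated (best power draw).
D5: dominated by D2 (power draw 156≤167, sample rate 520≥227).
D6: dominated by D7 (power draw 66≤153, sample rate 988≥827).
D7: not dominated (best sample rate).
D8: dominated by D4 (power draw 26≤84, sample rate 178≥107).
D9: not dominated.
D10: dominated by D3 (power draw 185≤197, sample rate 924≥773).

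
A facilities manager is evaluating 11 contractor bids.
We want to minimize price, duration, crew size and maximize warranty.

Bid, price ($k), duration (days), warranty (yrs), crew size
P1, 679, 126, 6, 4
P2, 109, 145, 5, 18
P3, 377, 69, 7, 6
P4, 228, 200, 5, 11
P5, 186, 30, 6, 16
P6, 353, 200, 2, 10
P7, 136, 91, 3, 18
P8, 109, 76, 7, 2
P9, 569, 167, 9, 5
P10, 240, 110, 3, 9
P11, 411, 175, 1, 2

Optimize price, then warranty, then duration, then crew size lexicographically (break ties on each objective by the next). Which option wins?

P8

First minimize price: best is 109, kept {P2, P8}.
Then maximize warranty: best is 7, kept {P8}.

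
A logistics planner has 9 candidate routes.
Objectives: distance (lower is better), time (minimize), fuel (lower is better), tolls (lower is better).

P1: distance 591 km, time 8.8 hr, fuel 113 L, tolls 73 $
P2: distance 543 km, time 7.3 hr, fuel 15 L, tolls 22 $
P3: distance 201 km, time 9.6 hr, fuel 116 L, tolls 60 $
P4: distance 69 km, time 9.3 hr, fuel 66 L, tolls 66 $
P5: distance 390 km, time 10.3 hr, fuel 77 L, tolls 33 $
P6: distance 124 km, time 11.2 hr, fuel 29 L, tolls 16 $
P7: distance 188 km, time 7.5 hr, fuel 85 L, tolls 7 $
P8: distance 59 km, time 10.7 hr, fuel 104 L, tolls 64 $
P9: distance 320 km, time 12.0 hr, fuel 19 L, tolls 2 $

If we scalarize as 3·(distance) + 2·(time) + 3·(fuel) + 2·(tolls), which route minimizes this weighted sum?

P6

P1: 3·591 + 2·8.8 + 3·113 + 2·73 = 2275.6
P2: 3·543 + 2·7.3 + 3·15 + 2·22 = 1732.6
P3: 3·201 + 2·9.6 + 3·116 + 2·60 = 1090.2
P4: 3·69 + 2·9.3 + 3·66 + 2·66 = 555.6
P5: 3·390 + 2·10.3 + 3·77 + 2·33 = 1487.6
P6: 3·124 + 2·11.2 + 3·29 + 2·16 = 513.4
P7: 3·188 + 2·7.5 + 3·85 + 2·7 = 848.0
P8: 3·59 + 2·10.7 + 3·104 + 2·64 = 638.4
P9: 3·320 + 2·12.0 + 3·19 + 2·2 = 1045.0
Lowest: P6 at 513.4.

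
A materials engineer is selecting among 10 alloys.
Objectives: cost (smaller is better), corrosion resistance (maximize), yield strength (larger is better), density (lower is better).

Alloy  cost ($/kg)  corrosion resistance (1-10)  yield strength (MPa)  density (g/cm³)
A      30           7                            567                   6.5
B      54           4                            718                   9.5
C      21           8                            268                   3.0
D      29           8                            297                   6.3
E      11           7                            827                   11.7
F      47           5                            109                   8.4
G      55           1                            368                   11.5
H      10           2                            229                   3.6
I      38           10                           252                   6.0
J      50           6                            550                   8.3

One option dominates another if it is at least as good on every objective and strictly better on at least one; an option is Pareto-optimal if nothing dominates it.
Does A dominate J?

Yes

A vs J: cost 30≤50, corrosion resistance 7≥6, yield strength 567≥550, density 6.5≤8.3 — A is at least as good on every objective with at least one strict improvement.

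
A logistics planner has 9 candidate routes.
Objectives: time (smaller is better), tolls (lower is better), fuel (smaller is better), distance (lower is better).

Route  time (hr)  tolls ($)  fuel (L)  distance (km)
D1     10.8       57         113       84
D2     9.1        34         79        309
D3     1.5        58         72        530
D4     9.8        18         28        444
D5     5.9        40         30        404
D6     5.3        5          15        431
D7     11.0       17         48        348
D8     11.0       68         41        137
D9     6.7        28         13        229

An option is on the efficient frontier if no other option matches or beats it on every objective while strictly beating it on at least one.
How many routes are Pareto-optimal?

7

D1: not dominated (best distance).
D2: dominated by D9 (time 6.7≤9.1, tolls 28≤34, fuel 13≤79, distance 229≤309).
D3: not dominated (best time).
D4: dominated by D6 (time 5.3≤9.8, tolls 5≤18, fuel 15≤28, distance 431≤444).
D5: not dominated.
D6: not dominated (best tolls).
D7: not dominated.
D8: not dominated.
D9: not dominated (best fuel).
Pareto-optimal: D1, D3, D5, D6, D7, D8, D9 → 7.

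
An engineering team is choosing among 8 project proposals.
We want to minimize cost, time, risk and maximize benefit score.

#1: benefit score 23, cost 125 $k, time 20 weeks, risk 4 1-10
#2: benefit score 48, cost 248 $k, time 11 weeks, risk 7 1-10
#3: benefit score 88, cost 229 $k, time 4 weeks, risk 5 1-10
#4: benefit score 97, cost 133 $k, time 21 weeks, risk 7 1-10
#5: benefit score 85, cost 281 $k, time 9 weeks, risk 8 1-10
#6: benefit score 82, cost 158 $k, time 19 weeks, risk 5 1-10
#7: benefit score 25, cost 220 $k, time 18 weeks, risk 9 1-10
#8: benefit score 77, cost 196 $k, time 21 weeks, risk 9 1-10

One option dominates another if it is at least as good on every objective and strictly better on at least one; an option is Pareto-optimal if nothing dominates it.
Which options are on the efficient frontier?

#1, #3, #4, #6, #7

#1: not dominated (best cost).
#2: dominated by #3 (benefit score 88≥48, cost 229≤248, time 4≤11, risk 5≤7).
#3: not dominated (best time).
#4: not dominated (best benefit score).
#5: dominated by #3 (benefit score 88≥85, cost 229≤281, time 4≤9, risk 5≤8).
#6: not dominated.
#7: not dominated.
#8: dominated by #4 (benefit score 97≥77, cost 133≤196, time 21≤21, risk 7≤9).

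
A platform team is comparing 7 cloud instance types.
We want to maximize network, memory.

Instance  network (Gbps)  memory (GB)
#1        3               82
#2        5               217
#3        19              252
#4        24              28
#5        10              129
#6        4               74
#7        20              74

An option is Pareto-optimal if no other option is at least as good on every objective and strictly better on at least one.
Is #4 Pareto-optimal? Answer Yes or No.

Yes

#1: worse on network (3 vs 24).
#2: worse on network (5 vs 24).
#3: worse on network (19 vs 24).
#5: worse on network (10 vs 24).
#6: worse on network (4 vs 24).
#7: worse on network (20 vs 24).
No option is at least as good as #4 on every objective and strictly better on one.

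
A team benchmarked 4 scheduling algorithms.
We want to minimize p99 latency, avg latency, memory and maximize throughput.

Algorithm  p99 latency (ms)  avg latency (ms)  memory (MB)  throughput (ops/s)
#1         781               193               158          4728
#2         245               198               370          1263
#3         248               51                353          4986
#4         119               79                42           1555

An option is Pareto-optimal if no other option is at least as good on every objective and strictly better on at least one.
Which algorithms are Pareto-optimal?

#1: not dominated.
#2: dominated by #4 (p99 latency 119≤245, avg latency 79≤198, memory 42≤370, throughput 1555≥1263).
#3: not dominated (best avg latency).
#4: not dominated (best p99 latency).

#1, #3, #4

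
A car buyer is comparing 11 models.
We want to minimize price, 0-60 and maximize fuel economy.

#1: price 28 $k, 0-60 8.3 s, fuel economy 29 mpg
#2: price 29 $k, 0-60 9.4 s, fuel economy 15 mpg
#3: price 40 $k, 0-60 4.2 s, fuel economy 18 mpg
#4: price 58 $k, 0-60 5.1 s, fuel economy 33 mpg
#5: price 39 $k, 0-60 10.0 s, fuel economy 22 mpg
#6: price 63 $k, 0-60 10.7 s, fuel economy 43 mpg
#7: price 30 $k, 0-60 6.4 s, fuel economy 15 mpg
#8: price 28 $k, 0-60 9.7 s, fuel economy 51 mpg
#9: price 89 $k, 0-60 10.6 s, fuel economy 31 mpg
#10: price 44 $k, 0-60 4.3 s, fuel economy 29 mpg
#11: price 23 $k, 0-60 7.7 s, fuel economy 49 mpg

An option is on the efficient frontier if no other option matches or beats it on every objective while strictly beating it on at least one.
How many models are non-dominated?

6

#1: dominated by #11 (price 23≤28, 0-60 7.7≤8.3, fuel economy 49≥29).
#2: dominated by #1 (price 28≤29, 0-60 8.3≤9.4, fuel economy 29≥15).
#3: not dominated (best 0-60).
#4: not dominated.
#5: dominated by #1 (price 28≤39, 0-60 8.3≤10.0, fuel economy 29≥22).
#6: dominated by #8 (price 28≤63, 0-60 9.7≤10.7, fuel economy 51≥43).
#7: not dominated.
#8: not dominated (best fuel economy).
#9: dominated by #4 (price 58≤89, 0-60 5.1≤10.6, fuel economy 33≥31).
#10: not dominated.
#11: not dominated (best price).
Pareto-optimal: #3, #4, #7, #8, #10, #11 → 6.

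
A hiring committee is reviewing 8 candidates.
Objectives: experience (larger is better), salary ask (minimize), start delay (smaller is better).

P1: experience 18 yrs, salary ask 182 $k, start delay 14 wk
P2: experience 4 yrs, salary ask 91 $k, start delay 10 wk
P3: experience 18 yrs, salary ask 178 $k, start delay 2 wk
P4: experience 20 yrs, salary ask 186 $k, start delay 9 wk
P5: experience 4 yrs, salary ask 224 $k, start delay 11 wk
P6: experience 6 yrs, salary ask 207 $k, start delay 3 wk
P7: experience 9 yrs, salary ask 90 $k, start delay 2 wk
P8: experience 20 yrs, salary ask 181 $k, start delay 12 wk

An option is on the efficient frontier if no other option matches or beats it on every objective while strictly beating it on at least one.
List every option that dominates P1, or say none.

P3, P8

P3: experience 18≥18, salary ask 178≤182, start delay 2≤14 — dominates P1.
P8: experience 20≥18, salary ask 181≤182, start delay 12≤14 — dominates P1.
Others (P2, P4, P5, P6, P7) are each worse than P1 on at least one objective.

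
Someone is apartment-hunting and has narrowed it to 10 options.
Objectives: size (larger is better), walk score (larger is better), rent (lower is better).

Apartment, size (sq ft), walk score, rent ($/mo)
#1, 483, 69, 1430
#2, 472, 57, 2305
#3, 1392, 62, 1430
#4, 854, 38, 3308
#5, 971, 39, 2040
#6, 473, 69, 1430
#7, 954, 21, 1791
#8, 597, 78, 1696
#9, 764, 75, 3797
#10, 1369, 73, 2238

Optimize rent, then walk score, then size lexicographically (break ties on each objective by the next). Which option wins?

First minimize rent: best is 1430, kept {#1, #3, #6}.
Then maximize walk score: best is 69, kept {#1, #6}.
Then maximize size: best is 483, kept {#1}.

#1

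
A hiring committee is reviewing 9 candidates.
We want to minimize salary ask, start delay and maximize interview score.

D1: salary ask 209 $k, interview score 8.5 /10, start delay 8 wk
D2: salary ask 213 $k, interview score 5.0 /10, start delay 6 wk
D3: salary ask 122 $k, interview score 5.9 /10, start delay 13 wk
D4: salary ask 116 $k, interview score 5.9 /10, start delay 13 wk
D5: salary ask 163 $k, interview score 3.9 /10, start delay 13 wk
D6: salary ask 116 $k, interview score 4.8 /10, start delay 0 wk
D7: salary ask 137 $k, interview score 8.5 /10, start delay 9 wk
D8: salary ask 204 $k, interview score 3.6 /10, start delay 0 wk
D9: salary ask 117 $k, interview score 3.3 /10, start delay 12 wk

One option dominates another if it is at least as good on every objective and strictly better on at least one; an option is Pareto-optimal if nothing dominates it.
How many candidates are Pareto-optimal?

5

D1: not dominated.
D2: not dominated.
D3: dominated by D4 (salary ask 116≤122, interview score 5.9≥5.9, start delay 13≤13).
D4: not dominated.
D5: dominated by D3 (salary ask 122≤163, interview score 5.9≥3.9, start delay 13≤13).
D6: not dominated.
D7: not dominated.
D8: dominated by D6 (salary ask 116≤204, interview score 4.8≥3.6, start delay 0≤0).
D9: dominated by D6 (salary ask 116≤117, interview score 4.8≥3.3, start delay 0≤12).
Pareto-optimal: D1, D2, D4, D6, D7 → 5.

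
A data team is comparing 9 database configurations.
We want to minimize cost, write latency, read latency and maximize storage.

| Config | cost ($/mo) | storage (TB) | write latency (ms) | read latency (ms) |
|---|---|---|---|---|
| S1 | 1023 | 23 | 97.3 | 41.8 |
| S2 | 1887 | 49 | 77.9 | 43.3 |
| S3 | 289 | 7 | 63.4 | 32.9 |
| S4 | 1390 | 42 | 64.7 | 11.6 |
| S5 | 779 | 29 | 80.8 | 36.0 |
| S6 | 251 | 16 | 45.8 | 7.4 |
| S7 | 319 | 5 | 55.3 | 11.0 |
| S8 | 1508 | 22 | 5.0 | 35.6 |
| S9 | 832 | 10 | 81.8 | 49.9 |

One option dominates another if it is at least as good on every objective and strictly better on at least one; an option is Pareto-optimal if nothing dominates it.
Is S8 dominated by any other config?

No

S1: worse on write latency (97.3 vs 5.0).
S2: worse on cost (1887 vs 1508).
S3: worse on storage (7 vs 22).
S4: worse on write latency (64.7 vs 5.0).
S5: worse on write latency (80.8 vs 5.0).
S6: worse on storage (16 vs 22).
S7: worse on storage (5 vs 22).
S9: worse on storage (10 vs 22).
No option is at least as good as S8 on every objective and strictly better on one.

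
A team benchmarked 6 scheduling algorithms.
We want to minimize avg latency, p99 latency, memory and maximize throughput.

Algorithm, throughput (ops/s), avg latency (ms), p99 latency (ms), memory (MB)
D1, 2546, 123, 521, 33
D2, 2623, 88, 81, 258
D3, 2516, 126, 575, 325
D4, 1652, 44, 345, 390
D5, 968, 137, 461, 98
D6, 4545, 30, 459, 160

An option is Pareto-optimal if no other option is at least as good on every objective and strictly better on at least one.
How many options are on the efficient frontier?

5

D1: not dominated (best memory).
D2: not dominated (best p99 latency).
D3: dominated by D1 (throughput 2546≥2516, avg latency 123≤126, p99 latency 521≤575, memory 33≤325).
D4: not dominated.
D5: not dominated.
D6: not dominated (best throughput).
Pareto-optimal: D1, D2, D4, D5, D6 → 5.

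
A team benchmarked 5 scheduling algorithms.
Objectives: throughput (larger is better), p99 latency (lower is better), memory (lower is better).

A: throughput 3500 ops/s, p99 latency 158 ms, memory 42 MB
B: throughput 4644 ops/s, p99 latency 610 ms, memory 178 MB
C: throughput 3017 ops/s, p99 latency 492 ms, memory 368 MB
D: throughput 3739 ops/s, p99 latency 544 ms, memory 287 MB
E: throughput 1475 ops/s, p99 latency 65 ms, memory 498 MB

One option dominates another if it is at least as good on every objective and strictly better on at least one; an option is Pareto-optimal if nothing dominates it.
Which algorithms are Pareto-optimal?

A: not dominated (best memory).
B: not dominated (best throughput).
C: dominated by A (throughput 3500≥3017, p99 latency 158≤492, memory 42≤368).
D: not dominated.
E: not dominated (best p99 latency).

A, B, D, E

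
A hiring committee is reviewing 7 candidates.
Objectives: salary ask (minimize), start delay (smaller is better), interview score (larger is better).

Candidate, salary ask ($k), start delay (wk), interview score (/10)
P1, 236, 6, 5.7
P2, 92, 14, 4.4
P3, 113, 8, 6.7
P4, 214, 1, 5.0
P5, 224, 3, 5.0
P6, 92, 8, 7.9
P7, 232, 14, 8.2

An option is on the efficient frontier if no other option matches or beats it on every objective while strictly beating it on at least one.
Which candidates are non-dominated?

P1: not dominated.
P2: dominated by P6 (salary ask 92≤92, start delay 8≤14, interview score 7.9≥4.4).
P3: dominated by P6 (salary ask 92≤113, start delay 8≤8, interview score 7.9≥6.7).
P4: not dominated (best start delay).
P5: dominated by P4 (salary ask 214≤224, start delay 1≤3, interview score 5.0≥5.0).
P6: not dominated.
P7: not dominated (best interview score).

P1, P4, P6, P7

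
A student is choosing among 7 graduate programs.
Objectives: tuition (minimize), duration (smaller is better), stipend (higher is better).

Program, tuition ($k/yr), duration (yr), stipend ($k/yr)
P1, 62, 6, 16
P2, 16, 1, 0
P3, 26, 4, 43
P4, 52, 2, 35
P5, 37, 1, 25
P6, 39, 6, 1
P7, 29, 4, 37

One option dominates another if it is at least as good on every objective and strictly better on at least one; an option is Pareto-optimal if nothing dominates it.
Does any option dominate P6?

Yes

P3 vs P6: tuition 26≤39, duration 4≤6, stipend 43≥1 — P3 is at least as good on every objective and strictly better on at least one, so P3 dominates P6.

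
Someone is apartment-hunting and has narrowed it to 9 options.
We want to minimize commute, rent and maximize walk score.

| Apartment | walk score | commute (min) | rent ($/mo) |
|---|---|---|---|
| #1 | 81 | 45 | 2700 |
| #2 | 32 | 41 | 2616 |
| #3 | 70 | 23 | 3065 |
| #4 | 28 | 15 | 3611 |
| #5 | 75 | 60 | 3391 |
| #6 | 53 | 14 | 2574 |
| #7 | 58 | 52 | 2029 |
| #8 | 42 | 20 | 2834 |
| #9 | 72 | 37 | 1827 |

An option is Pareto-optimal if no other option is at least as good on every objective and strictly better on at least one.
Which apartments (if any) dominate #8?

#6: walk score 53≥42, commute 14≤20, rent 2574≤2834 — dominates #8.
Others (#1, #2, #3, #4, #5, #7, #9) are each worse than #8 on at least one objective.

#6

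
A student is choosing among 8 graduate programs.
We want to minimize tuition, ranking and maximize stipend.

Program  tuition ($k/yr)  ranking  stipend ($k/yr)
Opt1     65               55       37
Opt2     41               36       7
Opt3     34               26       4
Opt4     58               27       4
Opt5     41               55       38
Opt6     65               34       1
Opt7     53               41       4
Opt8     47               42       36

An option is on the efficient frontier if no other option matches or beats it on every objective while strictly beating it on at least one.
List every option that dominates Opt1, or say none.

Opt5: tuition 41≤65, ranking 55≤55, stipend 38≥37 — dominates Opt1.
Others (Opt2, Opt3, Opt4, Opt6, Opt7, Opt8) are each worse than Opt1 on at least one objective.

Opt5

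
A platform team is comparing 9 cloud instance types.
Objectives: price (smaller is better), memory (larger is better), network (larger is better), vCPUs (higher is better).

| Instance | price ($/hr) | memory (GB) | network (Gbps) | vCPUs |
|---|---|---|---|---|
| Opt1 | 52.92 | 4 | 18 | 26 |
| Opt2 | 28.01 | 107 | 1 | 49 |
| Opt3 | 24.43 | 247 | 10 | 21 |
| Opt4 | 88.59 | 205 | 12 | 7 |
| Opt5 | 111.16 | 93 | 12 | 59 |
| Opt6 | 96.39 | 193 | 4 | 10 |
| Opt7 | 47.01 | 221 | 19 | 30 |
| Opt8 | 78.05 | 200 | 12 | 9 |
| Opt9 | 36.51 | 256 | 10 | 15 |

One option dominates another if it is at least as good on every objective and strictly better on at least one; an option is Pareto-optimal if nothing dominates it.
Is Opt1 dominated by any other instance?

Yes

Opt7 vs Opt1: price 47.01≤52.92, memory 221≥4, network 19≥18, vCPUs 30≥26 — Opt7 is at least as good on every objective and strictly better on at least one, so Opt7 dominates Opt1.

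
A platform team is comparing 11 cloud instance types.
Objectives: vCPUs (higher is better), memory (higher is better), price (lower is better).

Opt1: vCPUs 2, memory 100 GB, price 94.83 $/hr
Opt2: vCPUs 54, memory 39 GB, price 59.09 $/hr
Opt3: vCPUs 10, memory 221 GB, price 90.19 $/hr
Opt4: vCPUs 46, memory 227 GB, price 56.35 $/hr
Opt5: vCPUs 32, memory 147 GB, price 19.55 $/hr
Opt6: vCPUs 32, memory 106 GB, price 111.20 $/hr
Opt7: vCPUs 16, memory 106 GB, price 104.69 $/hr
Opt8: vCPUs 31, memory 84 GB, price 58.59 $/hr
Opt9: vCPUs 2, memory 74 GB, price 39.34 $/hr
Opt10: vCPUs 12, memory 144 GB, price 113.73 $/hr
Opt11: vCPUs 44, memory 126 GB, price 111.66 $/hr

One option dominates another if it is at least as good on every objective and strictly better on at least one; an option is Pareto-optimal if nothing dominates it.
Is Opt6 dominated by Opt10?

No

Opt10 vs Opt6: Opt10 is worse on vCPUs (12 vs 32), so it does not dominate Opt6.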